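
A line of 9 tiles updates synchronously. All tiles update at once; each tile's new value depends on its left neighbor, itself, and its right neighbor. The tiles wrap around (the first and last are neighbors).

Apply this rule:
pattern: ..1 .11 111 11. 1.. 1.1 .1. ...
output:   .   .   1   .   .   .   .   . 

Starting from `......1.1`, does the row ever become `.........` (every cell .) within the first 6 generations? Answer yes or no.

.........
all cells are . at generation 1

yes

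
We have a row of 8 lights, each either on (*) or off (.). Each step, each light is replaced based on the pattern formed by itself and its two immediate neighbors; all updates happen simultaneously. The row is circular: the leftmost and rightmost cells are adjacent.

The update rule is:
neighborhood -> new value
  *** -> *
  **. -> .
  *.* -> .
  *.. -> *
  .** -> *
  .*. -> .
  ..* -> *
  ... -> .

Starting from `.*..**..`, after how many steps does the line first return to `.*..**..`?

*.***.*.
..**....
.**.*...
**...*..
*.*.*.**
......**
*....**.
.*..**..

8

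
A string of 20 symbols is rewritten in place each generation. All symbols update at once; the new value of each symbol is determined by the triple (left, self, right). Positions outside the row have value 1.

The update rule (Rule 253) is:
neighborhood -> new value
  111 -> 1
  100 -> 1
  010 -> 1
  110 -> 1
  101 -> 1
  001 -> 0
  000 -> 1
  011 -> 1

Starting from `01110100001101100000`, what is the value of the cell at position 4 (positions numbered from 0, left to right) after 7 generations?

11111111101111111110
11111111111111111111
11111111111111111111  (fixed point — unchanged through generation 7)
position 4 holds 1

1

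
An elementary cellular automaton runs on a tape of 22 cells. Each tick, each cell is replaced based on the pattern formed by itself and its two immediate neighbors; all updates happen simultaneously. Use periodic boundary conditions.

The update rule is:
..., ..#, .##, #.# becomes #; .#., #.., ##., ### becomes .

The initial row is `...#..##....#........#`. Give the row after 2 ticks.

##..##..##...##.......

.##..##..###..#######.
##..##..##...##.......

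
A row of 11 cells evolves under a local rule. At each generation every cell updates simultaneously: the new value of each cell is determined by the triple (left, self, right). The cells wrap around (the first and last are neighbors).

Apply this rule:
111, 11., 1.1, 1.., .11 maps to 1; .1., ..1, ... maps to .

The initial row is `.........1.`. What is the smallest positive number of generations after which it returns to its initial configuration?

..........1
1..........
.1.........
..1........
...1.......
....1......
.....1.....
......1....
.......1...
........1..
.........1.

11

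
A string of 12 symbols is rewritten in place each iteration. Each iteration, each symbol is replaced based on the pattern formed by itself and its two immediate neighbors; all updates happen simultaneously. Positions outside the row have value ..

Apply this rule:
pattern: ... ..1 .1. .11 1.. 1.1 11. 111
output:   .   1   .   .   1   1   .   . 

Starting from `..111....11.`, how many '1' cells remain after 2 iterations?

.1...1..1..1
1.1.1.11.11.
count of 1: 7

7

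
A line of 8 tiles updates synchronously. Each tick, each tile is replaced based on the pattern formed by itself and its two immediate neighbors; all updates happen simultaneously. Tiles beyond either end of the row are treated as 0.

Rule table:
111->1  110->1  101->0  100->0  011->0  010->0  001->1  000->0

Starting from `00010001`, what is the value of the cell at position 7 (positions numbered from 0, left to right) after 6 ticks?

0

tick 1: 00100010
tick 2: 01000100
tick 3: 10001000
tick 4: 00010000
tick 5: 00100000
tick 6: 01000000
position 7 holds 0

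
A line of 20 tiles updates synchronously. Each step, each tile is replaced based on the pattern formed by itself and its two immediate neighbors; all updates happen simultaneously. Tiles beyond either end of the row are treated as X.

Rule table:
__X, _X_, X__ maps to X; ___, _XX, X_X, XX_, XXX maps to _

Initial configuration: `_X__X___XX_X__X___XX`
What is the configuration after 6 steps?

step 1: _XXXXX_X___XXXXX_X__
step 2: _______XX_X______XXX
step 3: X_____X___XX____X___
step 4: _X___XXX_X__X__XXX_X
step 5: _XX_X____XXXXXX_____
step 6: ____XX__X______X___X

____XX__X______X___X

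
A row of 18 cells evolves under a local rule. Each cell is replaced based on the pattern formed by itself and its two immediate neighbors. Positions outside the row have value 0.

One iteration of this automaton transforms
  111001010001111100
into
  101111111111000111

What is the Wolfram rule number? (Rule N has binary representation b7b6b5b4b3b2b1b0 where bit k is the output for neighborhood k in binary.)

position 1: 111 → 0  (bit 7 = 0)
position 2: 110 → 1  (bit 6 = 1)
position 6: 101 → 1  (bit 5 = 1)
position 3: 100 → 1  (bit 4 = 1)
position 0: 011 → 1  (bit 3 = 1)
position 5: 010 → 1  (bit 2 = 1)
position 4: 001 → 1  (bit 1 = 1)
position 9: 000 → 1  (bit 0 = 1)
bits b7..b0 = 01111111 = 127

127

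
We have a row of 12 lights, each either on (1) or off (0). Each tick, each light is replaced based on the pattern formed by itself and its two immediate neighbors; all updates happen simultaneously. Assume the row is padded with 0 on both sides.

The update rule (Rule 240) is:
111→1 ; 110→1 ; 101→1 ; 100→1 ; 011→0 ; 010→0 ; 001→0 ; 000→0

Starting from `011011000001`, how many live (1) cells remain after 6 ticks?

001101100000
000110110000
000011011000
000001101100
000000110110
000000011011
count of 1: 4

4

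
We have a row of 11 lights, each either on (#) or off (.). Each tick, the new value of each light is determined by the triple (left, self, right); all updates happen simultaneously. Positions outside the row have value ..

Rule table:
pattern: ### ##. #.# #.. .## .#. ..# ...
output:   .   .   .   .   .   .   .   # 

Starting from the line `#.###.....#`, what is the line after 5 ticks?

tick 1: ......###..
tick 2: #####.....#
tick 3: ......###..  (repeats tick 1; period 2)
tick 5: ......###..

......###..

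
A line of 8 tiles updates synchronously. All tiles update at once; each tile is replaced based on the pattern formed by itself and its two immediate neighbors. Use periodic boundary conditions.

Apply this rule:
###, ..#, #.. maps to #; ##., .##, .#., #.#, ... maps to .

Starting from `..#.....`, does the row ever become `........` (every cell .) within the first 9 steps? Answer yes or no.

yes

.#.#....
#...#...
.#.#.#.#
........
all cells are . at step 4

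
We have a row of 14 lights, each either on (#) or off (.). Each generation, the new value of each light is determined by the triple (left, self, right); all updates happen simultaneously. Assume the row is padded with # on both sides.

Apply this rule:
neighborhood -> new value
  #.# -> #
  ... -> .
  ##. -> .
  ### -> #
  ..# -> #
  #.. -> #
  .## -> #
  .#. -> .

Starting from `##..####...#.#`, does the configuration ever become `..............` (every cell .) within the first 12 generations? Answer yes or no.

no

#.#####.#.#.##
.#####.#.#.###
#####.#.#.####
####.#.#.#####
###.#.#.######
##.#.#.#######
#.#.#.########
.#.#.#########
#.#.##########
.#.###########
#.############
.#############
generation 12 is .#############, still not uniform .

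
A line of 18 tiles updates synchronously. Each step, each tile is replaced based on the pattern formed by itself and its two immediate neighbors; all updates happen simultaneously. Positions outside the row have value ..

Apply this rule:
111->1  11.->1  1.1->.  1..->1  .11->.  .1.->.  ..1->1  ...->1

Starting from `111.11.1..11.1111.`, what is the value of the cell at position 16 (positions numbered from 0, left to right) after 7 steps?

.

.11..1..11.1..1111
1.111.11.1..11.111
...11..1..11.1..11
111.111.11.1..11.1
.11..11..1..11.1..
1.111.111.11.1..11
...11..11..1..11.1
position 16 holds .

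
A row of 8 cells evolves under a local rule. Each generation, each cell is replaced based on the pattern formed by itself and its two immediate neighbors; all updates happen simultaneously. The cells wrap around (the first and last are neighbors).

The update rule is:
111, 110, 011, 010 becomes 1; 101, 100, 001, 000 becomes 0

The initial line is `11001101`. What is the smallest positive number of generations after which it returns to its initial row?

1

11001101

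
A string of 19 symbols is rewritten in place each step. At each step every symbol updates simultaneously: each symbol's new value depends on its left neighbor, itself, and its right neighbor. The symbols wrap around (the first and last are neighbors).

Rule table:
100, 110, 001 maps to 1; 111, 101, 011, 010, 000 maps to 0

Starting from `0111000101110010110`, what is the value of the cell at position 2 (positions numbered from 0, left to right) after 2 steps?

step 1: 1001101000011100011
step 2: 1110100100100110100
position 2 holds 1

1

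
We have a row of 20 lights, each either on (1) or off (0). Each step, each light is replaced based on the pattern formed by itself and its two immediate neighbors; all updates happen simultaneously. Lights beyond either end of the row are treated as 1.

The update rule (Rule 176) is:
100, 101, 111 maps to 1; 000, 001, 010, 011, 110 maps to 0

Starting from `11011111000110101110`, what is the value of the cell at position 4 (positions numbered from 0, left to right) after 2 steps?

0

10101110100001010101
01010101010000101010
position 4 holds 0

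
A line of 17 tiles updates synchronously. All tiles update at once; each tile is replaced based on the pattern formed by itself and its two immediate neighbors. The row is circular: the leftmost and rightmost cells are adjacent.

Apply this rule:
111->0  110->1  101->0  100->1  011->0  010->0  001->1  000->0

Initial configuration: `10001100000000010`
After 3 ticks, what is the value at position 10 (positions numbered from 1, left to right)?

01010110000000100
10000011000001010
01000101100010000
position 10 holds 0

0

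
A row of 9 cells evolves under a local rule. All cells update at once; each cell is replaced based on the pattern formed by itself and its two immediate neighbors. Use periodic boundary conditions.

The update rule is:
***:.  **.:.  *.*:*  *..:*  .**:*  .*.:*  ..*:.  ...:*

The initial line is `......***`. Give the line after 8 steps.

..***.*..

*****.*..
*....***.
****.*..*
....***.*
***.*..**
...***.*.
**.*..***
..***.*..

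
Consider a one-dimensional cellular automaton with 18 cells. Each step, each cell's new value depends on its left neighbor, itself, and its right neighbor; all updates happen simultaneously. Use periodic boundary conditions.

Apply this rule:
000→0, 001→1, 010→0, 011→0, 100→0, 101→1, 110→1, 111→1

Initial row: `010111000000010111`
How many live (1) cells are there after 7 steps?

step 1: 101011000000101011
step 2: 110101000001010101
step 3: 111010000010101010
step 4: 011100000101010101
step 5: 101100001010101010
step 6: 010100010101010101
step 7: 101000101010101010
count of 1: 8

8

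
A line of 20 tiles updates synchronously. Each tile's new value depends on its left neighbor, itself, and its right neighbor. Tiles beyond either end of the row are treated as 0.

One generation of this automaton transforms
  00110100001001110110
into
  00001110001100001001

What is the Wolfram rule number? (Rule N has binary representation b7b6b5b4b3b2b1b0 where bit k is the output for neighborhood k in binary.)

52

position 14: 111 → 0  (bit 7 = 0)
position 3: 110 → 0  (bit 6 = 0)
position 4: 101 → 1  (bit 5 = 1)
position 6: 100 → 1  (bit 4 = 1)
position 2: 011 → 0  (bit 3 = 0)
position 5: 010 → 1  (bit 2 = 1)
position 1: 001 → 0  (bit 1 = 0)
position 0: 000 → 0  (bit 0 = 0)
bits b7..b0 = 00110100 = 52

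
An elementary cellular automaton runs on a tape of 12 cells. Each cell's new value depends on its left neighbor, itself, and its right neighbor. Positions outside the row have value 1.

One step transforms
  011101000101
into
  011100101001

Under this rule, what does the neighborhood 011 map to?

1

At position 1 the neighborhood is 011; the next row has 1 there.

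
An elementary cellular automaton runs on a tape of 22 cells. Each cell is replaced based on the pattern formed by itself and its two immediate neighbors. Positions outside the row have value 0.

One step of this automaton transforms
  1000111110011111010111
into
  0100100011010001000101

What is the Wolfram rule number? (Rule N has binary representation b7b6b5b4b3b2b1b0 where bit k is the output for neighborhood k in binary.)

position 5: 111 → 0  (bit 7 = 0)
position 8: 110 → 1  (bit 6 = 1)
position 16: 101 → 0  (bit 5 = 0)
position 1: 100 → 1  (bit 4 = 1)
position 4: 011 → 1  (bit 3 = 1)
position 0: 010 → 0  (bit 2 = 0)
position 3: 001 → 0  (bit 1 = 0)
position 2: 000 → 0  (bit 0 = 0)
bits b7..b0 = 01011000 = 88

88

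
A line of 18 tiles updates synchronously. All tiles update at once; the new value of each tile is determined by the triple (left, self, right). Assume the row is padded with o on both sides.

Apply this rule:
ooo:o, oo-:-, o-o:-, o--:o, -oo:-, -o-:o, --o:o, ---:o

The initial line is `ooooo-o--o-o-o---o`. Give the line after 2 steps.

ooo-oo-oo--o--oo--

oooo--oooo-o-oooo-
ooo-oo-oo--o--oo--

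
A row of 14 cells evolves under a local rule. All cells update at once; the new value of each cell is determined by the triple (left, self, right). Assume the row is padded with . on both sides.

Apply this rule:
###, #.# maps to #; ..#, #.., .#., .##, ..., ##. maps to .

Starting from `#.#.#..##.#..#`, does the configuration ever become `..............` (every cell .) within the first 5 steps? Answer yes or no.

step 1: .#.#.....#....
step 2: ..#...........
step 3: ..............
all cells are . at step 3

yes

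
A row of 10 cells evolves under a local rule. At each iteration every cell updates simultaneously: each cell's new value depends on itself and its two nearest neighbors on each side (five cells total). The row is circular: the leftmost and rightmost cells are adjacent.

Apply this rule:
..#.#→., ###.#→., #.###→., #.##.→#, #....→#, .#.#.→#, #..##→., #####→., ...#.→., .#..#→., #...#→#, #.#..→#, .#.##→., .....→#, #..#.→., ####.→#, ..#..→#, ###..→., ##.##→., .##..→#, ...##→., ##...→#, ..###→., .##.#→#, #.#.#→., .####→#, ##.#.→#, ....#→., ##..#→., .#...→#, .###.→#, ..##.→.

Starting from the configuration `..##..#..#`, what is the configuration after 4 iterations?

...#..#..#
##.#..#..#
#.##..#...
..##..###.

..##..###.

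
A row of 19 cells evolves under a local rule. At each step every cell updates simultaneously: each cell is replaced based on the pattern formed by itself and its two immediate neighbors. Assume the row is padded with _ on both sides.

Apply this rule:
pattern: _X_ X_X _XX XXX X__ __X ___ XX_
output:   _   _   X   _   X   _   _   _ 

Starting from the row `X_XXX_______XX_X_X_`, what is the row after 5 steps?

______X__X______X__

__X__X______X_____X
___X__X______X_____
____X__X______X____
_____X__X______X___
______X__X______X__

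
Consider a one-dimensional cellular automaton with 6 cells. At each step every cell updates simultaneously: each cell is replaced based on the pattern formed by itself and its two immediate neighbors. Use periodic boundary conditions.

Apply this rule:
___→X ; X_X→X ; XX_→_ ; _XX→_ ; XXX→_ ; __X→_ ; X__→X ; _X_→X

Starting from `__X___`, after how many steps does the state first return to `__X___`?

X_XXXX
_X____
_XXXXX
X_____
XXXXX_
_____X
XXXX_X
____X_
XXX_XX
___X__
XX_XXX
__X___

12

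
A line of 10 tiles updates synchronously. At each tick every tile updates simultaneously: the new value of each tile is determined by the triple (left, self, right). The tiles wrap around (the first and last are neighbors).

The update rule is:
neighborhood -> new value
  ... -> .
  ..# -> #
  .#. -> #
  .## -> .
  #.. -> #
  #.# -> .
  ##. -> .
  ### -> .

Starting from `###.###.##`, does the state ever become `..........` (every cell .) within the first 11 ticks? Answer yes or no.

..........
all cells are . at tick 1

yes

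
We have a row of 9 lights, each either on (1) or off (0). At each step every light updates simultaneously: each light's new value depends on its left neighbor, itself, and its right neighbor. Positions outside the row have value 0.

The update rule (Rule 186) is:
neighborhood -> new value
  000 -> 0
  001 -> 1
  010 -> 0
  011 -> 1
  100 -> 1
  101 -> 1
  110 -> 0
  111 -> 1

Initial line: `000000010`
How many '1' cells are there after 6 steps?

step 1: 000000101
step 2: 000001010
step 3: 000010101
step 4: 000101010
step 5: 001010101
step 6: 010101010
count of 1: 4

4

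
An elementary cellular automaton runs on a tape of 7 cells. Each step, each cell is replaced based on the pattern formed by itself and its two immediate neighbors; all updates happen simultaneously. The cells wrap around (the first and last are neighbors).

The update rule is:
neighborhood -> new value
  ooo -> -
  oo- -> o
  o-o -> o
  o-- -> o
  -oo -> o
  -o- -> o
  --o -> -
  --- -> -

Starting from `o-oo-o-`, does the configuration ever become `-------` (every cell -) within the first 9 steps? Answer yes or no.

yes

ooooooo
-------
all cells are - at step 2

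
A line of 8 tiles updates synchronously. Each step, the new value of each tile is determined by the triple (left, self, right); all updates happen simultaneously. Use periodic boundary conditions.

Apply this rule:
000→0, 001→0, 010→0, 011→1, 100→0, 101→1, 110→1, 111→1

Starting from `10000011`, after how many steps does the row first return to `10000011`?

1

10000011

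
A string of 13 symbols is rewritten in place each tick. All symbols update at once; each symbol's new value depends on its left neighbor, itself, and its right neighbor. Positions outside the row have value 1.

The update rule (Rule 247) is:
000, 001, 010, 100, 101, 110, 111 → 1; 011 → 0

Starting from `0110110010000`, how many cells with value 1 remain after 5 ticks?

11

tick 1: 1011011111111
tick 2: 1101101111111
tick 3: 1110110111111
tick 4: 1111011011111
tick 5: 1111101101111
count of 1: 11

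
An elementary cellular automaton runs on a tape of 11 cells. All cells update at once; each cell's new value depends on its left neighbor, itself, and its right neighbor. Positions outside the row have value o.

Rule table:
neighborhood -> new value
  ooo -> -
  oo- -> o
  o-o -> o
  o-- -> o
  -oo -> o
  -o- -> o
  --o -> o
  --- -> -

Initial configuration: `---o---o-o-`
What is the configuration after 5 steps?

o-ooo-ooooo
ooo-ooo----
--ooo-oo--o
ooo-ooooooo
--ooo------

--ooo------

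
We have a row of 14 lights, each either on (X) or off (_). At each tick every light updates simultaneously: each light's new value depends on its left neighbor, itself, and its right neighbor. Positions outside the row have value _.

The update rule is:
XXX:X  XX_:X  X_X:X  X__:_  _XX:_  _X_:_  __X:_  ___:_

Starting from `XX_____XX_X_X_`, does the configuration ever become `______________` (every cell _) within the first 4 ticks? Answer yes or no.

_X______XX_X__
_________XX___
__________X___
______________
all cells are _ at tick 4

yes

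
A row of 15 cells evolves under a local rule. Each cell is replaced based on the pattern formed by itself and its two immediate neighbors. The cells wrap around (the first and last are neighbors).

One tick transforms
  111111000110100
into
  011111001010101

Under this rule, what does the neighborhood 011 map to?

0

At position 0 the neighborhood is 011; the next row has 0 there.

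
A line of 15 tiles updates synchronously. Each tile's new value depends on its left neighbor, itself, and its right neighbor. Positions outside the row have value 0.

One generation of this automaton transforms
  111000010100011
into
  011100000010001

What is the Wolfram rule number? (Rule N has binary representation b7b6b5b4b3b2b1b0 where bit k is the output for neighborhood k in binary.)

208

position 1: 111 → 1  (bit 7 = 1)
position 2: 110 → 1  (bit 6 = 1)
position 8: 101 → 0  (bit 5 = 0)
position 3: 100 → 1  (bit 4 = 1)
position 0: 011 → 0  (bit 3 = 0)
position 7: 010 → 0  (bit 2 = 0)
position 6: 001 → 0  (bit 1 = 0)
position 4: 000 → 0  (bit 0 = 0)
bits b7..b0 = 11010000 = 208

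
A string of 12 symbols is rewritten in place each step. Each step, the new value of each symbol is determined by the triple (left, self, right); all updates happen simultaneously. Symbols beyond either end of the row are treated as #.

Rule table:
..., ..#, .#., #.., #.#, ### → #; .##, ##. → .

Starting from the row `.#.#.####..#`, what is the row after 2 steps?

#####.##.##.
####.#..#..#

####.#..#..#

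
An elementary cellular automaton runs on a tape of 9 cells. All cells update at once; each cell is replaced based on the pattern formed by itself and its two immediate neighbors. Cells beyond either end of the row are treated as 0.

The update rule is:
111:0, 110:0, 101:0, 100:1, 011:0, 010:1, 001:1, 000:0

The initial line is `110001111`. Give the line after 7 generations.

001010000
011011000
100000100
110001110
001010001
011011011
100000000

100000000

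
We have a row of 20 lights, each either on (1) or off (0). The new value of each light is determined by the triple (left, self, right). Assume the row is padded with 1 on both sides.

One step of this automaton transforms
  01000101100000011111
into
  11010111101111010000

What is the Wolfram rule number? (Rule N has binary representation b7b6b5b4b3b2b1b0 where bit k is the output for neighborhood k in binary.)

position 16: 111 → 0  (bit 7 = 0)
position 8: 110 → 1  (bit 6 = 1)
position 0: 101 → 1  (bit 5 = 1)
position 2: 100 → 0  (bit 4 = 0)
position 7: 011 → 1  (bit 3 = 1)
position 1: 010 → 1  (bit 2 = 1)
position 4: 001 → 0  (bit 1 = 0)
position 3: 000 → 1  (bit 0 = 1)
bits b7..b0 = 01101101 = 109

109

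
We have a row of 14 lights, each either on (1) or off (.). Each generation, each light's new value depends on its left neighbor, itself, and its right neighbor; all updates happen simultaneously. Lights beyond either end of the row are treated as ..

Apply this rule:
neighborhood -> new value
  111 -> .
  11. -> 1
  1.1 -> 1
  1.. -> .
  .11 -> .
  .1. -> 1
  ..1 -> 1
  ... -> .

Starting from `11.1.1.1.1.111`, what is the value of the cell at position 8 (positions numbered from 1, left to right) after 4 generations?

.1111111111..1
1.........1.11
1........111.1
1.......1..111
position 8 holds .

.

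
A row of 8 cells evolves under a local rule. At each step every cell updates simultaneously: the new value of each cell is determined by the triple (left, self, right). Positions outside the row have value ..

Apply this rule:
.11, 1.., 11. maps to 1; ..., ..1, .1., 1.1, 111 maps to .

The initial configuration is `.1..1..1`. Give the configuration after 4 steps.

..1..1..
...1..1.
....1..1
.....1..

.....1..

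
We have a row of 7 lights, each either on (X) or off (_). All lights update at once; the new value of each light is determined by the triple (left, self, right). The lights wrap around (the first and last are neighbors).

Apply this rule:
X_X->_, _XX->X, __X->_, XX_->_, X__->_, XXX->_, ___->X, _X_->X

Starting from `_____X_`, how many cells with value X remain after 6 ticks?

3

XXXX_X_
X____X_
X_XX_X_
X_X__X_
X_X__X_  (fixed point — unchanged through tick 6)
count of X: 3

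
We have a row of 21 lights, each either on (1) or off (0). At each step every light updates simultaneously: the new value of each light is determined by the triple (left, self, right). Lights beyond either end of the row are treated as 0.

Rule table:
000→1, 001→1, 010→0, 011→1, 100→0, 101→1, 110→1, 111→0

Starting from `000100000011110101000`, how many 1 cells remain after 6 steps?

13

111001111110011010011
101011000010111100111
010111011101100101101
101101110111101011110
011111011100110110010
110001110101111110100
count of 1: 13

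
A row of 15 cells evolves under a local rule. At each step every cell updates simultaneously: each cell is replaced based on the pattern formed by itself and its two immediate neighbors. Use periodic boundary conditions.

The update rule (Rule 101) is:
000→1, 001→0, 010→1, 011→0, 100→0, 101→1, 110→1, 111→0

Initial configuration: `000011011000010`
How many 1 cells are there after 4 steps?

8

111001101011010
001000111101111
001010000110001
001110110010101
count of 1: 8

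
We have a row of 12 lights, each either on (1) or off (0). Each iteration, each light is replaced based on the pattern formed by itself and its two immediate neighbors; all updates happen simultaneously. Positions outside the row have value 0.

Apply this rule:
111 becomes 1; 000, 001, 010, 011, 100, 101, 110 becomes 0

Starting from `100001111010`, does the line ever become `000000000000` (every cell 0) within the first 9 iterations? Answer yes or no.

000000110000
000000000000
all cells are 0 at iteration 2

yes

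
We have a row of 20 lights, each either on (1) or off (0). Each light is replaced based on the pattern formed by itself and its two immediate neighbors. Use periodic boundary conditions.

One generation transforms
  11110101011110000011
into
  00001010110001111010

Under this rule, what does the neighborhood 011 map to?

At position 9 the neighborhood is 011; the next row has 1 there.

1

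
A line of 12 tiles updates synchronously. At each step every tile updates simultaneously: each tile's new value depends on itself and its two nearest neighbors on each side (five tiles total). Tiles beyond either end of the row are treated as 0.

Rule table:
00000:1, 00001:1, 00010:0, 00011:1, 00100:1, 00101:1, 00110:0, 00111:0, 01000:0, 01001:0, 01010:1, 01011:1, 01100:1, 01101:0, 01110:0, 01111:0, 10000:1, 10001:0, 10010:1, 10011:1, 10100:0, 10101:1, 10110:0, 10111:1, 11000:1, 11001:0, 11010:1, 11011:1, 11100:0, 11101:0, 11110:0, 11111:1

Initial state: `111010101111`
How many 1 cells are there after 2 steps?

8

step 1: 000111111000
step 2: 111001100111
count of 1: 8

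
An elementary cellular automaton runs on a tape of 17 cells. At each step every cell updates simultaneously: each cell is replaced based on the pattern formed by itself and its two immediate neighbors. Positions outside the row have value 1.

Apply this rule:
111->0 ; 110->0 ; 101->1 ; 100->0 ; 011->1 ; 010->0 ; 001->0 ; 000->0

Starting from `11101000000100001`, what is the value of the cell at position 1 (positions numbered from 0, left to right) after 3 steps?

0

step 1: 00010000000000001
step 2: 00000000000000001
step 3: 00000000000000001
position 1 holds 0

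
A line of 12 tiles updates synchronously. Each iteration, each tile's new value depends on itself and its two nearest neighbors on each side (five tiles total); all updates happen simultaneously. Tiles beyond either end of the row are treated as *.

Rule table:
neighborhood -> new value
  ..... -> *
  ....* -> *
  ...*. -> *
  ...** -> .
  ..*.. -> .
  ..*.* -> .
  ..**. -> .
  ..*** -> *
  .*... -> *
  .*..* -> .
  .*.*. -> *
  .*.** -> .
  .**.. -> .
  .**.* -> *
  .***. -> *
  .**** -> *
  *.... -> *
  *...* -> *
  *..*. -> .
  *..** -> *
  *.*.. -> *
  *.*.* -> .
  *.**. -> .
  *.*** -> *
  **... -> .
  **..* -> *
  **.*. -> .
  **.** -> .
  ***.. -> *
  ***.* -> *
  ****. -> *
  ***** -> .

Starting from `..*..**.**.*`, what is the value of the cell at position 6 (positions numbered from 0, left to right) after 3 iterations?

*...*.*..*.*
*.**.**....*
*..*....**.*
position 6 holds .

.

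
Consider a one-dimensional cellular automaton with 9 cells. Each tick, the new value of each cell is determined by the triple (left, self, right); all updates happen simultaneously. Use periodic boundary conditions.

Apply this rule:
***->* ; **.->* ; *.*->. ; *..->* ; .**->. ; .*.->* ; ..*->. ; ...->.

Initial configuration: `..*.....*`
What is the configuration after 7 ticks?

*.**....*
*..**....
**..**...
.**..**..
..**..**.
...**..**
*...**..*

*...**..*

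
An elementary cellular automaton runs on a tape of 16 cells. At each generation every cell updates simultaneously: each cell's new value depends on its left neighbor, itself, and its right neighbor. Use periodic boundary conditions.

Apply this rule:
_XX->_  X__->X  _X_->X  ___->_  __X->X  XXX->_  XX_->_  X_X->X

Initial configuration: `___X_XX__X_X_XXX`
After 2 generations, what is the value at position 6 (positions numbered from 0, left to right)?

X_XXX__XXXXXX___
XX___XX______X_X
position 6 holds X

X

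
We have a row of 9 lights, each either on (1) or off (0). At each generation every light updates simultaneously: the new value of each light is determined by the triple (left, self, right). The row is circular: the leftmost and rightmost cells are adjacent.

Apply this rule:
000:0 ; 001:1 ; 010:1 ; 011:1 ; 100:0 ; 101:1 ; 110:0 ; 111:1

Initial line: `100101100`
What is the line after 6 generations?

101111001
011110011
111100110
111001101
110011011
100110111

100110111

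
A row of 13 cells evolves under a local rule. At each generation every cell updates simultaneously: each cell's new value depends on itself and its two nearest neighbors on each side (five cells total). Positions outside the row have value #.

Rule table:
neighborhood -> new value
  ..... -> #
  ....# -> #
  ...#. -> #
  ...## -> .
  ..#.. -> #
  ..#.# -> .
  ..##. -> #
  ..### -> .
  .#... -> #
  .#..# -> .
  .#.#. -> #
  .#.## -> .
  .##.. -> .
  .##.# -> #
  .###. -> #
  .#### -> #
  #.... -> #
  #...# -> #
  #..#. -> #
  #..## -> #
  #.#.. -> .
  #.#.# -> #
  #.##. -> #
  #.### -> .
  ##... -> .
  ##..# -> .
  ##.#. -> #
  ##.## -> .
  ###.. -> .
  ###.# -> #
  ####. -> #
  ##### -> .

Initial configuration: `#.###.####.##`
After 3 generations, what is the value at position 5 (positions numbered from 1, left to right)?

#..##..###..#
..##..#.#..#.
.##..#.#..#..
position 5 holds .

.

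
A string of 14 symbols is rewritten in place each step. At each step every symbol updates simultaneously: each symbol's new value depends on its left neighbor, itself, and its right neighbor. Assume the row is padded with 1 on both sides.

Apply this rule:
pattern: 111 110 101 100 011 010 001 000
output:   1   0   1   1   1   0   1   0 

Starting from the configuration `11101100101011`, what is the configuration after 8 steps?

step 1: 11011011010111
step 2: 10110110101111
step 3: 01101101011111
step 4: 11011010111111
step 5: 10110101111111
step 6: 01101011111111
step 7: 11010111111111
step 8: 10101111111111

10101111111111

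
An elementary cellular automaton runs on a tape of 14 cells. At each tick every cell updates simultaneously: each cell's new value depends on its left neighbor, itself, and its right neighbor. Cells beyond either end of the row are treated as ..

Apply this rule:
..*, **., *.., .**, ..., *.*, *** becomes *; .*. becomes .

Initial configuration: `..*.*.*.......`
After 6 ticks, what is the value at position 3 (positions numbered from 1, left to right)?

*

**.*.*.*******
***.*.********
****.*********
**************
**************  (fixed point — unchanged through tick 6)
position 3 holds *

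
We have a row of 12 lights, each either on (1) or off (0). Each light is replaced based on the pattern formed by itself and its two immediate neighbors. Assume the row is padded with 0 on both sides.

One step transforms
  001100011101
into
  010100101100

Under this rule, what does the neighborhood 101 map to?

At position 10 the neighborhood is 101; the next row has 0 there.

0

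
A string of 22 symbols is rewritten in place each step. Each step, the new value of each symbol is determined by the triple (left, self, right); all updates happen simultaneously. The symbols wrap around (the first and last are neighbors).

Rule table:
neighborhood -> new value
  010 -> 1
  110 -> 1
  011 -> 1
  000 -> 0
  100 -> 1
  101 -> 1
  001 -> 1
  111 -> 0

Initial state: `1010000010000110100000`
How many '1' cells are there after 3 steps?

17

1111000111001111110001
0001101101111000011011
1011111111001100111111
count of 1: 17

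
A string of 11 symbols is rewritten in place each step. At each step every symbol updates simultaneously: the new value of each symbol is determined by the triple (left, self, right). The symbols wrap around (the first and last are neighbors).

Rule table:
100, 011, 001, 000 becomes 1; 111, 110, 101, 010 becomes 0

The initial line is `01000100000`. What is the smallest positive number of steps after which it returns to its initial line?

10111011111
00100010000
11011101111
00010001000
11101110111
00001000100
11110111011
00000100010
11111011101
00000010001
11111101110
10000001000
01111110111
01000000100
10111111011
00100000010
11011111101
00010000001
11101111110
10001000000
01110111111
01000100000

22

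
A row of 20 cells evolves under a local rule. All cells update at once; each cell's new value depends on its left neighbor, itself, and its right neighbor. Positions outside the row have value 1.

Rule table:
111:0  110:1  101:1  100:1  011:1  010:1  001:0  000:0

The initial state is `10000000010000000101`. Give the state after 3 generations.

11110000010110000110

11000000011000000111
01100000011100000100
11110000010110000110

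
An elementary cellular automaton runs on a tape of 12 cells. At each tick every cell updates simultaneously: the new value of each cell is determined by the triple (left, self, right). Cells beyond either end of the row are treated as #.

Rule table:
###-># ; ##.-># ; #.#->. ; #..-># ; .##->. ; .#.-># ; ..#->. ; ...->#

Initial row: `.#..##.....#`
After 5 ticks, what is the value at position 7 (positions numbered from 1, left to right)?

tick 1: .##..#####..
tick 2: ..##..#####.
tick 3: #..##..####.
tick 4: ##..##..###.
tick 5: ###..##..##.
position 7 holds #

#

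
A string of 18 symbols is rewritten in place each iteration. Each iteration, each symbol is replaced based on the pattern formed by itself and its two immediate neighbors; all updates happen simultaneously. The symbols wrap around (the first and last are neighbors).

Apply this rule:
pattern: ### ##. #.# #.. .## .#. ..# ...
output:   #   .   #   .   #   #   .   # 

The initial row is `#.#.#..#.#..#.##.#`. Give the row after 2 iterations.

####...##...##.##.

.####..###..###.##
####...##...##.##.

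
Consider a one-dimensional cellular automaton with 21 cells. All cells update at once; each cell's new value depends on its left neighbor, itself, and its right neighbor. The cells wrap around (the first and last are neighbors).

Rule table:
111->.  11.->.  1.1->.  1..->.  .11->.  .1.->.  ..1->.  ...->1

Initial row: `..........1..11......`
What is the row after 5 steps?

111111111.......11111
..........11111......
111111111.......11111  (repeats step 1; period 2)
step 5: 111111111.......11111

111111111.......11111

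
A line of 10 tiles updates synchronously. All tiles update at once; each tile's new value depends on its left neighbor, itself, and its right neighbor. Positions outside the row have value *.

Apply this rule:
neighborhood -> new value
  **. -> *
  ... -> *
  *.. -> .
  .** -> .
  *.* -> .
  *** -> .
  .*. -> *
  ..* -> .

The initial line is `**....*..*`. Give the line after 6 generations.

.*.**.*...
.*..*.*.*.
.*..*.*.*.  (fixed point — unchanged through generation 6)

.*..*.*.*.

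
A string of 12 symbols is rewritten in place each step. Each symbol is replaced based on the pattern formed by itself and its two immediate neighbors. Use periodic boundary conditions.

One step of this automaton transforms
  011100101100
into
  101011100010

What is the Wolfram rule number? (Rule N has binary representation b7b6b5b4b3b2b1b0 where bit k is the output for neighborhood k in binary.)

position 2: 111 → 1  (bit 7 = 1)
position 3: 110 → 0  (bit 6 = 0)
position 7: 101 → 0  (bit 5 = 0)
position 4: 100 → 1  (bit 4 = 1)
position 1: 011 → 0  (bit 3 = 0)
position 6: 010 → 1  (bit 2 = 1)
position 0: 001 → 1  (bit 1 = 1)
position 11: 000 → 0  (bit 0 = 0)
bits b7..b0 = 10010110 = 150

150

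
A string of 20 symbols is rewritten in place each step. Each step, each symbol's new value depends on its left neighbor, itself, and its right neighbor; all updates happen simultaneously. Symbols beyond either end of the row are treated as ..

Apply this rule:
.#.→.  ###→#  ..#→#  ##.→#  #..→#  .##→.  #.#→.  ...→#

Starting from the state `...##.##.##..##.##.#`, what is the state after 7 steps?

step 1: ###.#..#..###.#..#..
step 2: .##..##.##.##..##.##
step 3: #.###.#..#..###.#..#
step 4: ...##..##.##.##..##.
step 5: ###.###.#..#..###.##
step 6: .##..##..##.##.##..#
step 7: #.###.###.#..#..###.

#.###.###.#..#..###.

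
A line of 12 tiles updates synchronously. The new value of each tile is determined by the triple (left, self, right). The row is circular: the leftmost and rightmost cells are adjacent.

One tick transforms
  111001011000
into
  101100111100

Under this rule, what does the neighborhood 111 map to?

At position 1 the neighborhood is 111; the next row has 0 there.

0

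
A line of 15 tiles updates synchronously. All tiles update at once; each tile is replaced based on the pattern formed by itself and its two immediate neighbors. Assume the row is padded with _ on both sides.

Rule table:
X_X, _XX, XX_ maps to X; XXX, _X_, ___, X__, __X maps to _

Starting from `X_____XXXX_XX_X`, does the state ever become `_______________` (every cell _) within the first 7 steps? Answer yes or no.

yes

step 1: ______X__XXXXX_
step 2: _________X___X_
step 3: _______________
all cells are _ at step 3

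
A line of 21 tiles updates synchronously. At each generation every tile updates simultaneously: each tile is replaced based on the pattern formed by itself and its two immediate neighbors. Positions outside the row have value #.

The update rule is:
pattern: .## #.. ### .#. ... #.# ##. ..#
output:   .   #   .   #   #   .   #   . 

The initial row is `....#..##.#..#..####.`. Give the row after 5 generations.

generation 1: ###.##..#.##.##....#.
generation 2: ..#..##.#..#..####.#.
generation 3: #.##..#.##.##....#.#.
generation 4: #..##.#..#..####.#.#.
generation 5: ##..#.##.##....#.#.#.

##..#.##.##....#.#.#.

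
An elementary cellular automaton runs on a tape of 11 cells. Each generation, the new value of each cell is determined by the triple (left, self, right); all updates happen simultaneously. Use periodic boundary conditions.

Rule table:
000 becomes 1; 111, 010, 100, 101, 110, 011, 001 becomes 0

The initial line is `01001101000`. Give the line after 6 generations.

01111111000

generation 1: 00000000011
generation 2: 01111111000
generation 3: 00000000011  (repeats generation 1; period 2)
generation 6: 01111111000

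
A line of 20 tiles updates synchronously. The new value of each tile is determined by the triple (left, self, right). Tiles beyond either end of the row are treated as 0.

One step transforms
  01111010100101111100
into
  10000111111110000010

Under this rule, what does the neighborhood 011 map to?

0

At position 1 the neighborhood is 011; the next row has 0 there.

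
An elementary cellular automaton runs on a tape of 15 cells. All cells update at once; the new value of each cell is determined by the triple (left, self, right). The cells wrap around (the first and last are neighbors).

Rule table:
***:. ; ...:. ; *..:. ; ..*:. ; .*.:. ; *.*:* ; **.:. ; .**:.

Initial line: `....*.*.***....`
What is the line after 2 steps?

......*........

step 1: .....*.*.......
step 2: ......*........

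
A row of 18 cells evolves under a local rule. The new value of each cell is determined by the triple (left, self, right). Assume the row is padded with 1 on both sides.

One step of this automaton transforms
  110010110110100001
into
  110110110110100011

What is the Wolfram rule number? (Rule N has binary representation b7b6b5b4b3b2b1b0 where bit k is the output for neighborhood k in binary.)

position 0: 111 → 1  (bit 7 = 1)
position 1: 110 → 1  (bit 6 = 1)
position 5: 101 → 0  (bit 5 = 0)
position 2: 100 → 0  (bit 4 = 0)
position 6: 011 → 1  (bit 3 = 1)
position 4: 010 → 1  (bit 2 = 1)
position 3: 001 → 1  (bit 1 = 1)
position 14: 000 → 0  (bit 0 = 0)
bits b7..b0 = 11001110 = 206

206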